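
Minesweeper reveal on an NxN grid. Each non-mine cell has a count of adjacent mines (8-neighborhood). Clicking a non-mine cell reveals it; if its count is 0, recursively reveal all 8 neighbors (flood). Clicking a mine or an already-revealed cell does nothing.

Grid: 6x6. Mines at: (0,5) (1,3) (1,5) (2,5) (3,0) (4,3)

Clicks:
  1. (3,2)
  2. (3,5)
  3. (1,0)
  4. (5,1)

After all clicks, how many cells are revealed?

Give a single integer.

Click 1 (3,2) count=1: revealed 1 new [(3,2)] -> total=1
Click 2 (3,5) count=1: revealed 1 new [(3,5)] -> total=2
Click 3 (1,0) count=0: revealed 9 new [(0,0) (0,1) (0,2) (1,0) (1,1) (1,2) (2,0) (2,1) (2,2)] -> total=11
Click 4 (5,1) count=0: revealed 6 new [(4,0) (4,1) (4,2) (5,0) (5,1) (5,2)] -> total=17

Answer: 17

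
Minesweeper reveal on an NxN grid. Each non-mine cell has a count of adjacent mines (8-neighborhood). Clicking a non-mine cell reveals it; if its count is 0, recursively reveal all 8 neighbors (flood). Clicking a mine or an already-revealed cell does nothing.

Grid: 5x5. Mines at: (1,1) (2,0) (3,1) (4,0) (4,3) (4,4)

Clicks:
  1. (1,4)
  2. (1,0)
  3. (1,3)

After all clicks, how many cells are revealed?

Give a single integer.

Answer: 13

Derivation:
Click 1 (1,4) count=0: revealed 12 new [(0,2) (0,3) (0,4) (1,2) (1,3) (1,4) (2,2) (2,3) (2,4) (3,2) (3,3) (3,4)] -> total=12
Click 2 (1,0) count=2: revealed 1 new [(1,0)] -> total=13
Click 3 (1,3) count=0: revealed 0 new [(none)] -> total=13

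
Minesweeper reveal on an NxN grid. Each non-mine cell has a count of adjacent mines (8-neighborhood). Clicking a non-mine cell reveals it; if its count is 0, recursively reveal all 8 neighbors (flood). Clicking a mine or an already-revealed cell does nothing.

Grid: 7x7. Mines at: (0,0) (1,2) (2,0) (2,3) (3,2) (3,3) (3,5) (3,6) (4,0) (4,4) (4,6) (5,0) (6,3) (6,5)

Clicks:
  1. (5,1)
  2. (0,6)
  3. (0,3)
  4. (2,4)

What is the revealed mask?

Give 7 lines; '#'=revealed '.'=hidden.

Click 1 (5,1) count=2: revealed 1 new [(5,1)] -> total=1
Click 2 (0,6) count=0: revealed 11 new [(0,3) (0,4) (0,5) (0,6) (1,3) (1,4) (1,5) (1,6) (2,4) (2,5) (2,6)] -> total=12
Click 3 (0,3) count=1: revealed 0 new [(none)] -> total=12
Click 4 (2,4) count=3: revealed 0 new [(none)] -> total=12

Answer: ...####
...####
....###
.......
.......
.#.....
.......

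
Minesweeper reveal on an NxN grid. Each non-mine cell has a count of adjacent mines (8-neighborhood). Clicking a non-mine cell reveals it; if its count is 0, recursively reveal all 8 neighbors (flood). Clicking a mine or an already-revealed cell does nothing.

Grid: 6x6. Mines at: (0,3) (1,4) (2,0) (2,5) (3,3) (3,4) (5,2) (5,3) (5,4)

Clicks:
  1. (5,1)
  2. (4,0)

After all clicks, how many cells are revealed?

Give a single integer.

Answer: 6

Derivation:
Click 1 (5,1) count=1: revealed 1 new [(5,1)] -> total=1
Click 2 (4,0) count=0: revealed 5 new [(3,0) (3,1) (4,0) (4,1) (5,0)] -> total=6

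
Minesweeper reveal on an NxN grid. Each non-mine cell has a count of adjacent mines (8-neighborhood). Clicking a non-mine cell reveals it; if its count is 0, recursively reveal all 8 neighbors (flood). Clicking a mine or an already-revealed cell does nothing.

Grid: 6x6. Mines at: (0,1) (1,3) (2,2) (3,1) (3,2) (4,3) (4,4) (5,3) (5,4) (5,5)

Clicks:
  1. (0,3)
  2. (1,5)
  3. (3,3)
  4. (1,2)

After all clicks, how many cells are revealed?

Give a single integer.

Click 1 (0,3) count=1: revealed 1 new [(0,3)] -> total=1
Click 2 (1,5) count=0: revealed 8 new [(0,4) (0,5) (1,4) (1,5) (2,4) (2,5) (3,4) (3,5)] -> total=9
Click 3 (3,3) count=4: revealed 1 new [(3,3)] -> total=10
Click 4 (1,2) count=3: revealed 1 new [(1,2)] -> total=11

Answer: 11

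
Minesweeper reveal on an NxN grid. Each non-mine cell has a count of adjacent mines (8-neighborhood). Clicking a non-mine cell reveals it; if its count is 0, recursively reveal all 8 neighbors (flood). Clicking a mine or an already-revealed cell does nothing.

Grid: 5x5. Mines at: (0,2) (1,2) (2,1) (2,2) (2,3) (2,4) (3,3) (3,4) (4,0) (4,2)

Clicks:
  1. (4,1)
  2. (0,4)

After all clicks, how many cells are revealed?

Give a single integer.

Answer: 5

Derivation:
Click 1 (4,1) count=2: revealed 1 new [(4,1)] -> total=1
Click 2 (0,4) count=0: revealed 4 new [(0,3) (0,4) (1,3) (1,4)] -> total=5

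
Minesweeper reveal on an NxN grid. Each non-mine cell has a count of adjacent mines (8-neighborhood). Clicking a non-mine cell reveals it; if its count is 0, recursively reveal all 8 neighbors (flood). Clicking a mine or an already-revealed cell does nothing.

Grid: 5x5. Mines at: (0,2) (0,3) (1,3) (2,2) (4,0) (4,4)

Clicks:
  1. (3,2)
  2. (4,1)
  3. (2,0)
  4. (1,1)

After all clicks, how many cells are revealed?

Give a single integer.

Answer: 10

Derivation:
Click 1 (3,2) count=1: revealed 1 new [(3,2)] -> total=1
Click 2 (4,1) count=1: revealed 1 new [(4,1)] -> total=2
Click 3 (2,0) count=0: revealed 8 new [(0,0) (0,1) (1,0) (1,1) (2,0) (2,1) (3,0) (3,1)] -> total=10
Click 4 (1,1) count=2: revealed 0 new [(none)] -> total=10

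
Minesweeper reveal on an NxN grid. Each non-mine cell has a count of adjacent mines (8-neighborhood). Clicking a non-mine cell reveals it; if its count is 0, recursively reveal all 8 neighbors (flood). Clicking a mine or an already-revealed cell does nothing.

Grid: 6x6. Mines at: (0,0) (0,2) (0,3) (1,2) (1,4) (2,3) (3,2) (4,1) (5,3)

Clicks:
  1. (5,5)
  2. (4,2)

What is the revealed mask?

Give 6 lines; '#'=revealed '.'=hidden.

Click 1 (5,5) count=0: revealed 8 new [(2,4) (2,5) (3,4) (3,5) (4,4) (4,5) (5,4) (5,5)] -> total=8
Click 2 (4,2) count=3: revealed 1 new [(4,2)] -> total=9

Answer: ......
......
....##
....##
..#.##
....##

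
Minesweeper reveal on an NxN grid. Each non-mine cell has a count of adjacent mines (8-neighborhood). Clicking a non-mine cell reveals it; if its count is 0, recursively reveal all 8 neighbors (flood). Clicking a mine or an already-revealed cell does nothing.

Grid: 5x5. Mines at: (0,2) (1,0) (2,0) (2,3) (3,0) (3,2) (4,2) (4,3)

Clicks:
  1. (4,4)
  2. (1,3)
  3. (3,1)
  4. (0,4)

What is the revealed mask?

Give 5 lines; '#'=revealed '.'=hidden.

Click 1 (4,4) count=1: revealed 1 new [(4,4)] -> total=1
Click 2 (1,3) count=2: revealed 1 new [(1,3)] -> total=2
Click 3 (3,1) count=4: revealed 1 new [(3,1)] -> total=3
Click 4 (0,4) count=0: revealed 3 new [(0,3) (0,4) (1,4)] -> total=6

Answer: ...##
...##
.....
.#...
....#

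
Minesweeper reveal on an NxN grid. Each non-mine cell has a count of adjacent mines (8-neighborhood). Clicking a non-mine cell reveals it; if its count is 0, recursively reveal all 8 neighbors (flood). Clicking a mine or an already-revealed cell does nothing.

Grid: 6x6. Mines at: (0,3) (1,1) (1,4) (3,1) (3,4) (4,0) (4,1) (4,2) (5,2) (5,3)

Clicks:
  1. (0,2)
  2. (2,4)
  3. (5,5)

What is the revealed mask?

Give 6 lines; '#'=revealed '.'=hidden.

Answer: ..#...
......
....#.
......
....##
....##

Derivation:
Click 1 (0,2) count=2: revealed 1 new [(0,2)] -> total=1
Click 2 (2,4) count=2: revealed 1 new [(2,4)] -> total=2
Click 3 (5,5) count=0: revealed 4 new [(4,4) (4,5) (5,4) (5,5)] -> total=6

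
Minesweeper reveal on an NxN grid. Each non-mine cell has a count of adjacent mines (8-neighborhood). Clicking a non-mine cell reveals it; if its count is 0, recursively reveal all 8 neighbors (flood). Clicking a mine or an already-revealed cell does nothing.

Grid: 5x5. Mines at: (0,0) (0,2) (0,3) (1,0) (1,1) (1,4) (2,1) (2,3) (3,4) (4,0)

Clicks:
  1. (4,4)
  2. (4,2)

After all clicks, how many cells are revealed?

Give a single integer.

Answer: 7

Derivation:
Click 1 (4,4) count=1: revealed 1 new [(4,4)] -> total=1
Click 2 (4,2) count=0: revealed 6 new [(3,1) (3,2) (3,3) (4,1) (4,2) (4,3)] -> total=7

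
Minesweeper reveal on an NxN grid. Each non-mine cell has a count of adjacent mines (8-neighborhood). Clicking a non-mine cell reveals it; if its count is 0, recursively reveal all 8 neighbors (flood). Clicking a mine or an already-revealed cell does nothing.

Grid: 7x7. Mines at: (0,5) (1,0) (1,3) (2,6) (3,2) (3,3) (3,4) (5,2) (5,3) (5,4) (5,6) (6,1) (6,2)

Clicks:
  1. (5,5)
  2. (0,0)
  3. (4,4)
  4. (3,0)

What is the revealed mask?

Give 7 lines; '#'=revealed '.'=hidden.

Answer: #......
.......
##.....
##.....
##..#..
##...#.
.......

Derivation:
Click 1 (5,5) count=2: revealed 1 new [(5,5)] -> total=1
Click 2 (0,0) count=1: revealed 1 new [(0,0)] -> total=2
Click 3 (4,4) count=4: revealed 1 new [(4,4)] -> total=3
Click 4 (3,0) count=0: revealed 8 new [(2,0) (2,1) (3,0) (3,1) (4,0) (4,1) (5,0) (5,1)] -> total=11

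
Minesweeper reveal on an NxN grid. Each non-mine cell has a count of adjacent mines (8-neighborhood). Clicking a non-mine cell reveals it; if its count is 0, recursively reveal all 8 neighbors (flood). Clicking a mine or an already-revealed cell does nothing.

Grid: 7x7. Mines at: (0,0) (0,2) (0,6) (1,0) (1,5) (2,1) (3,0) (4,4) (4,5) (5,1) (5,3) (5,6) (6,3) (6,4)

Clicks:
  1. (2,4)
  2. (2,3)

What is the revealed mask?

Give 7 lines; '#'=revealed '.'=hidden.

Answer: .......
..###..
..###..
..###..
.......
.......
.......

Derivation:
Click 1 (2,4) count=1: revealed 1 new [(2,4)] -> total=1
Click 2 (2,3) count=0: revealed 8 new [(1,2) (1,3) (1,4) (2,2) (2,3) (3,2) (3,3) (3,4)] -> total=9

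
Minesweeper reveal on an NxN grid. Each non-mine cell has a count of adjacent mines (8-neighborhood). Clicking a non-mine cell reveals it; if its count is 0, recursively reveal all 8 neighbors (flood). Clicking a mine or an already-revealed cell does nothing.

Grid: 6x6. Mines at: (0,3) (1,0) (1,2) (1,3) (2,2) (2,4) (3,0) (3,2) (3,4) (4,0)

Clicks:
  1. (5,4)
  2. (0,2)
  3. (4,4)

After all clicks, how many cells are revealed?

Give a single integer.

Answer: 11

Derivation:
Click 1 (5,4) count=0: revealed 10 new [(4,1) (4,2) (4,3) (4,4) (4,5) (5,1) (5,2) (5,3) (5,4) (5,5)] -> total=10
Click 2 (0,2) count=3: revealed 1 new [(0,2)] -> total=11
Click 3 (4,4) count=1: revealed 0 new [(none)] -> total=11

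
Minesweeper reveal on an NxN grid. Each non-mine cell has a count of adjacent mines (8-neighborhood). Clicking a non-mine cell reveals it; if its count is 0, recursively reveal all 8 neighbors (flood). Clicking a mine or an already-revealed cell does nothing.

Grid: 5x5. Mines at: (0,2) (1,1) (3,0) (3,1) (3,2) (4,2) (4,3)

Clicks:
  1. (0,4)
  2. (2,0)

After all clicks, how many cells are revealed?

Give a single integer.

Click 1 (0,4) count=0: revealed 8 new [(0,3) (0,4) (1,3) (1,4) (2,3) (2,4) (3,3) (3,4)] -> total=8
Click 2 (2,0) count=3: revealed 1 new [(2,0)] -> total=9

Answer: 9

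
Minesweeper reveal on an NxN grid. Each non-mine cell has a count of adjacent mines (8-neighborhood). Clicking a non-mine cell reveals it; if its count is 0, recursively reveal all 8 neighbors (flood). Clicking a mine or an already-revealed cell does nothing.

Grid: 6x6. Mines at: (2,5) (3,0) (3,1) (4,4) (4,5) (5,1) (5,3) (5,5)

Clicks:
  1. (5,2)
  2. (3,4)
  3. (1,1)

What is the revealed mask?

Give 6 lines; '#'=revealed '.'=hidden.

Answer: ######
######
#####.
..###.
......
..#...

Derivation:
Click 1 (5,2) count=2: revealed 1 new [(5,2)] -> total=1
Click 2 (3,4) count=3: revealed 1 new [(3,4)] -> total=2
Click 3 (1,1) count=0: revealed 19 new [(0,0) (0,1) (0,2) (0,3) (0,4) (0,5) (1,0) (1,1) (1,2) (1,3) (1,4) (1,5) (2,0) (2,1) (2,2) (2,3) (2,4) (3,2) (3,3)] -> total=21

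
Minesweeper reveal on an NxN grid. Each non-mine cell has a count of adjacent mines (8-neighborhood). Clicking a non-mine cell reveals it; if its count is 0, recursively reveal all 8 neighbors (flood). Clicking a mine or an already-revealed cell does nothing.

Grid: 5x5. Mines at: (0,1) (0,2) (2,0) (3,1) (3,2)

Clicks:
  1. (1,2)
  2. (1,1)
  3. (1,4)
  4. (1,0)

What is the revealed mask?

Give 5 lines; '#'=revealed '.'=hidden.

Answer: ...##
#####
...##
...##
...##

Derivation:
Click 1 (1,2) count=2: revealed 1 new [(1,2)] -> total=1
Click 2 (1,1) count=3: revealed 1 new [(1,1)] -> total=2
Click 3 (1,4) count=0: revealed 10 new [(0,3) (0,4) (1,3) (1,4) (2,3) (2,4) (3,3) (3,4) (4,3) (4,4)] -> total=12
Click 4 (1,0) count=2: revealed 1 new [(1,0)] -> total=13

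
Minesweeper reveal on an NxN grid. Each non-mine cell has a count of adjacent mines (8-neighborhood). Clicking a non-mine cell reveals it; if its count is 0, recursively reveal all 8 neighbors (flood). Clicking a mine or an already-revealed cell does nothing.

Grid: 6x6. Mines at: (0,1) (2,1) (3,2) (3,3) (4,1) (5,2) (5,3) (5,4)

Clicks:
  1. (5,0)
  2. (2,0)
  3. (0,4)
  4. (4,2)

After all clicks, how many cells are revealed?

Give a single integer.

Click 1 (5,0) count=1: revealed 1 new [(5,0)] -> total=1
Click 2 (2,0) count=1: revealed 1 new [(2,0)] -> total=2
Click 3 (0,4) count=0: revealed 16 new [(0,2) (0,3) (0,4) (0,5) (1,2) (1,3) (1,4) (1,5) (2,2) (2,3) (2,4) (2,5) (3,4) (3,5) (4,4) (4,5)] -> total=18
Click 4 (4,2) count=5: revealed 1 new [(4,2)] -> total=19

Answer: 19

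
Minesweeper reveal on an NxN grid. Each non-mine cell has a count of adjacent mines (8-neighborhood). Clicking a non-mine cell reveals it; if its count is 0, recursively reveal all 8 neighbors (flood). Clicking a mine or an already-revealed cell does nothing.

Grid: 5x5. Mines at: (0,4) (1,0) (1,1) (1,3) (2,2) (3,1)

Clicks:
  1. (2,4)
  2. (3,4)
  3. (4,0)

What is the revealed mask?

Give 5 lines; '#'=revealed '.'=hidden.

Answer: .....
.....
...##
..###
#.###

Derivation:
Click 1 (2,4) count=1: revealed 1 new [(2,4)] -> total=1
Click 2 (3,4) count=0: revealed 7 new [(2,3) (3,2) (3,3) (3,4) (4,2) (4,3) (4,4)] -> total=8
Click 3 (4,0) count=1: revealed 1 new [(4,0)] -> total=9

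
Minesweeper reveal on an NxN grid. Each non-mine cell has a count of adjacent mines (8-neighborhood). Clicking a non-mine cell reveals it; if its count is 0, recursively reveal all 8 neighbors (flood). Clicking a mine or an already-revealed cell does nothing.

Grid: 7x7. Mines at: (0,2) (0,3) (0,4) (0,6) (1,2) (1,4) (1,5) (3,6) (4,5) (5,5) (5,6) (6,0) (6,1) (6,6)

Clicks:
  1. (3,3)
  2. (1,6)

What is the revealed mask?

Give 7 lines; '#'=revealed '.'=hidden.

Click 1 (3,3) count=0: revealed 27 new [(0,0) (0,1) (1,0) (1,1) (2,0) (2,1) (2,2) (2,3) (2,4) (3,0) (3,1) (3,2) (3,3) (3,4) (4,0) (4,1) (4,2) (4,3) (4,4) (5,0) (5,1) (5,2) (5,3) (5,4) (6,2) (6,3) (6,4)] -> total=27
Click 2 (1,6) count=2: revealed 1 new [(1,6)] -> total=28

Answer: ##.....
##....#
#####..
#####..
#####..
#####..
..###..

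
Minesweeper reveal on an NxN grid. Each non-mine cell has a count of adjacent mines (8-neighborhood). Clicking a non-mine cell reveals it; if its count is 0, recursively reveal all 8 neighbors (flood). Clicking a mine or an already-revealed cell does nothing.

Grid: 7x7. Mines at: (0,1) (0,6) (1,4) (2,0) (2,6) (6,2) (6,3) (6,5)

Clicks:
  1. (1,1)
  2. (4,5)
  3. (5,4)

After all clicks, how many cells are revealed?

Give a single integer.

Answer: 31

Derivation:
Click 1 (1,1) count=2: revealed 1 new [(1,1)] -> total=1
Click 2 (4,5) count=0: revealed 30 new [(1,2) (1,3) (2,1) (2,2) (2,3) (2,4) (2,5) (3,0) (3,1) (3,2) (3,3) (3,4) (3,5) (3,6) (4,0) (4,1) (4,2) (4,3) (4,4) (4,5) (4,6) (5,0) (5,1) (5,2) (5,3) (5,4) (5,5) (5,6) (6,0) (6,1)] -> total=31
Click 3 (5,4) count=2: revealed 0 new [(none)] -> total=31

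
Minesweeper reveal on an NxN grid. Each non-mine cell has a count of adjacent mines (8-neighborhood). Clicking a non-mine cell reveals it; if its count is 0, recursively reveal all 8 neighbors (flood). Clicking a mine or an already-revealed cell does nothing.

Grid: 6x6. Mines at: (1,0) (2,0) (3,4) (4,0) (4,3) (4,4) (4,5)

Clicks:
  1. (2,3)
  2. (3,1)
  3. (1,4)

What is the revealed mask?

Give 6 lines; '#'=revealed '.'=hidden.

Click 1 (2,3) count=1: revealed 1 new [(2,3)] -> total=1
Click 2 (3,1) count=2: revealed 1 new [(3,1)] -> total=2
Click 3 (1,4) count=0: revealed 16 new [(0,1) (0,2) (0,3) (0,4) (0,5) (1,1) (1,2) (1,3) (1,4) (1,5) (2,1) (2,2) (2,4) (2,5) (3,2) (3,3)] -> total=18

Answer: .#####
.#####
.#####
.###..
......
......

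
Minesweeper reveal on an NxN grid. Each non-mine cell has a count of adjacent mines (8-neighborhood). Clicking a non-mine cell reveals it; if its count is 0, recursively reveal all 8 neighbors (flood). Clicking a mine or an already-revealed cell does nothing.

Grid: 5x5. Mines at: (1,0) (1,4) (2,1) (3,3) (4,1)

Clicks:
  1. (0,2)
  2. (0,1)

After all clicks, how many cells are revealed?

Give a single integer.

Click 1 (0,2) count=0: revealed 6 new [(0,1) (0,2) (0,3) (1,1) (1,2) (1,3)] -> total=6
Click 2 (0,1) count=1: revealed 0 new [(none)] -> total=6

Answer: 6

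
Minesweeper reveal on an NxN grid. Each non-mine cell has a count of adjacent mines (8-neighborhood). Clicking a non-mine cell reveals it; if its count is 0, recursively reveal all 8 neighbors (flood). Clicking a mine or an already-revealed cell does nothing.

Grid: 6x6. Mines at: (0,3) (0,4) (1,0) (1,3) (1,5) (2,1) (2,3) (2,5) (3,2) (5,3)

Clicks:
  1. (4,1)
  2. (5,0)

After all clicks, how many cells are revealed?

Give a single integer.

Click 1 (4,1) count=1: revealed 1 new [(4,1)] -> total=1
Click 2 (5,0) count=0: revealed 7 new [(3,0) (3,1) (4,0) (4,2) (5,0) (5,1) (5,2)] -> total=8

Answer: 8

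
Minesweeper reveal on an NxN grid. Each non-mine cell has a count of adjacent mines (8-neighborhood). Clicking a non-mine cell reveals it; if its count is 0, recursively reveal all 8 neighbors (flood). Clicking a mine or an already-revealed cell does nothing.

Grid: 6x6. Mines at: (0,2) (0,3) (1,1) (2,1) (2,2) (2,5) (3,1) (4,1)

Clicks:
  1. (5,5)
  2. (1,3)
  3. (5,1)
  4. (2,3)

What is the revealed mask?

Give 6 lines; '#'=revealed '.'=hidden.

Answer: ......
...#..
...#..
..####
..####
.#####

Derivation:
Click 1 (5,5) count=0: revealed 12 new [(3,2) (3,3) (3,4) (3,5) (4,2) (4,3) (4,4) (4,5) (5,2) (5,3) (5,4) (5,5)] -> total=12
Click 2 (1,3) count=3: revealed 1 new [(1,3)] -> total=13
Click 3 (5,1) count=1: revealed 1 new [(5,1)] -> total=14
Click 4 (2,3) count=1: revealed 1 new [(2,3)] -> total=15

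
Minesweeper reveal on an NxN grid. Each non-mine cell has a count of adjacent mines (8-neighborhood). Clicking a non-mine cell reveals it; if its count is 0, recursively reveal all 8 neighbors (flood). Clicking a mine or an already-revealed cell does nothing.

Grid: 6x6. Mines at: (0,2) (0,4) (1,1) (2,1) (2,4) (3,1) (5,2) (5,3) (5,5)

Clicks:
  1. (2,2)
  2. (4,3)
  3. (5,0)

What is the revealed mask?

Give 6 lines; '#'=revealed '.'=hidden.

Click 1 (2,2) count=3: revealed 1 new [(2,2)] -> total=1
Click 2 (4,3) count=2: revealed 1 new [(4,3)] -> total=2
Click 3 (5,0) count=0: revealed 4 new [(4,0) (4,1) (5,0) (5,1)] -> total=6

Answer: ......
......
..#...
......
##.#..
##....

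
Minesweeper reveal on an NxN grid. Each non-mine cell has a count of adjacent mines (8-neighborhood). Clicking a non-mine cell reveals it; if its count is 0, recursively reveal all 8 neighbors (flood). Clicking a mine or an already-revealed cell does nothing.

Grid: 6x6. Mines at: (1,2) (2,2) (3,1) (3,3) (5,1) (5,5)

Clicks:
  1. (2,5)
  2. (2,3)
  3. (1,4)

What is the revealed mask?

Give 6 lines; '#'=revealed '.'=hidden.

Answer: ...###
...###
...###
....##
....##
......

Derivation:
Click 1 (2,5) count=0: revealed 13 new [(0,3) (0,4) (0,5) (1,3) (1,4) (1,5) (2,3) (2,4) (2,5) (3,4) (3,5) (4,4) (4,5)] -> total=13
Click 2 (2,3) count=3: revealed 0 new [(none)] -> total=13
Click 3 (1,4) count=0: revealed 0 new [(none)] -> total=13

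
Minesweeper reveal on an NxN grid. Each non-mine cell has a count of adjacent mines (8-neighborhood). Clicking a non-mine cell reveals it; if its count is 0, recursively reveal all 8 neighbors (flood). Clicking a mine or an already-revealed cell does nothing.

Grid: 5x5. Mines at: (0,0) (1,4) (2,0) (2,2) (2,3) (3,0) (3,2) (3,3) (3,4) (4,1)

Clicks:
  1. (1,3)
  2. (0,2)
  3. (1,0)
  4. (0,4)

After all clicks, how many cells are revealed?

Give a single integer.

Click 1 (1,3) count=3: revealed 1 new [(1,3)] -> total=1
Click 2 (0,2) count=0: revealed 5 new [(0,1) (0,2) (0,3) (1,1) (1,2)] -> total=6
Click 3 (1,0) count=2: revealed 1 new [(1,0)] -> total=7
Click 4 (0,4) count=1: revealed 1 new [(0,4)] -> total=8

Answer: 8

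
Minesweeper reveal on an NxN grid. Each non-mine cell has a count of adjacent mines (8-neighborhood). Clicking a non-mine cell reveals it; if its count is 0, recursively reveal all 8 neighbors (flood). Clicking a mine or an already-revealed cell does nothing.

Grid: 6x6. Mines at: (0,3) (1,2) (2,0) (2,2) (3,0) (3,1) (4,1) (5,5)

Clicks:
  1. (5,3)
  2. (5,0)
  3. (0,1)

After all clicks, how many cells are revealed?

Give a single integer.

Answer: 21

Derivation:
Click 1 (5,3) count=0: revealed 19 new [(0,4) (0,5) (1,3) (1,4) (1,5) (2,3) (2,4) (2,5) (3,2) (3,3) (3,4) (3,5) (4,2) (4,3) (4,4) (4,5) (5,2) (5,3) (5,4)] -> total=19
Click 2 (5,0) count=1: revealed 1 new [(5,0)] -> total=20
Click 3 (0,1) count=1: revealed 1 new [(0,1)] -> total=21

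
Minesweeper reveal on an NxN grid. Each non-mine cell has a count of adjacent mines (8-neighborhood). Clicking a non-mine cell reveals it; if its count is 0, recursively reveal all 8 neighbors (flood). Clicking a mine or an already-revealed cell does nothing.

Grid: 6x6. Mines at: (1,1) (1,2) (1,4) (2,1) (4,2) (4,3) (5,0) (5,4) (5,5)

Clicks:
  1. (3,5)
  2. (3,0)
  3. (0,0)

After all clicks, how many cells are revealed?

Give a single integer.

Answer: 8

Derivation:
Click 1 (3,5) count=0: revealed 6 new [(2,4) (2,5) (3,4) (3,5) (4,4) (4,5)] -> total=6
Click 2 (3,0) count=1: revealed 1 new [(3,0)] -> total=7
Click 3 (0,0) count=1: revealed 1 new [(0,0)] -> total=8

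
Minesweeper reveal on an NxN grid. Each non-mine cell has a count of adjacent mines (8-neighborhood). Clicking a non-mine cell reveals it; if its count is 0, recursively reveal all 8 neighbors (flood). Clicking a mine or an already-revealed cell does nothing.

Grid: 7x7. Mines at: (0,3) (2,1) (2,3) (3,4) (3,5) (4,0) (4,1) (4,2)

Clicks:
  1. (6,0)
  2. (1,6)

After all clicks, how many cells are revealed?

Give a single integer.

Answer: 27

Derivation:
Click 1 (6,0) count=0: revealed 18 new [(4,3) (4,4) (4,5) (4,6) (5,0) (5,1) (5,2) (5,3) (5,4) (5,5) (5,6) (6,0) (6,1) (6,2) (6,3) (6,4) (6,5) (6,6)] -> total=18
Click 2 (1,6) count=0: revealed 9 new [(0,4) (0,5) (0,6) (1,4) (1,5) (1,6) (2,4) (2,5) (2,6)] -> total=27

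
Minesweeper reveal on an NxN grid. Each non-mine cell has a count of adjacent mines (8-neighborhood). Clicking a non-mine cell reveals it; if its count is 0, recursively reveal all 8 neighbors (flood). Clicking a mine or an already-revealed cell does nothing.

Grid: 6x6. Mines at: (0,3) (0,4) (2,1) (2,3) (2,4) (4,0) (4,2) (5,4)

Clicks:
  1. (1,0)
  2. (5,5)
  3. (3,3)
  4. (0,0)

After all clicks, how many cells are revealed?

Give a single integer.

Click 1 (1,0) count=1: revealed 1 new [(1,0)] -> total=1
Click 2 (5,5) count=1: revealed 1 new [(5,5)] -> total=2
Click 3 (3,3) count=3: revealed 1 new [(3,3)] -> total=3
Click 4 (0,0) count=0: revealed 5 new [(0,0) (0,1) (0,2) (1,1) (1,2)] -> total=8

Answer: 8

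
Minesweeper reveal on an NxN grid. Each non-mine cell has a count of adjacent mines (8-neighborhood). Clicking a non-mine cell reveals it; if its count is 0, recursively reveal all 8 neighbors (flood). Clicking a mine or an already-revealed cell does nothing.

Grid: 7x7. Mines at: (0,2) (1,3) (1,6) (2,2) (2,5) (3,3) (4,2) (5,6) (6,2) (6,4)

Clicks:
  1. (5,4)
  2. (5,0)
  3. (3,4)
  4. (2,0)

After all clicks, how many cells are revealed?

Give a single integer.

Click 1 (5,4) count=1: revealed 1 new [(5,4)] -> total=1
Click 2 (5,0) count=0: revealed 14 new [(0,0) (0,1) (1,0) (1,1) (2,0) (2,1) (3,0) (3,1) (4,0) (4,1) (5,0) (5,1) (6,0) (6,1)] -> total=15
Click 3 (3,4) count=2: revealed 1 new [(3,4)] -> total=16
Click 4 (2,0) count=0: revealed 0 new [(none)] -> total=16

Answer: 16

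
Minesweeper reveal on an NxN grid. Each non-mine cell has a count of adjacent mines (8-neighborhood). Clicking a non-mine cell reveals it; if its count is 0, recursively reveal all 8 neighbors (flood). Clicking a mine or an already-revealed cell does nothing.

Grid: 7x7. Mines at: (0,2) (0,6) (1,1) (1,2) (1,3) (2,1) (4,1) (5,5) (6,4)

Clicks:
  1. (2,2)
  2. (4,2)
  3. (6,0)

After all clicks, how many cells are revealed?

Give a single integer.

Click 1 (2,2) count=4: revealed 1 new [(2,2)] -> total=1
Click 2 (4,2) count=1: revealed 1 new [(4,2)] -> total=2
Click 3 (6,0) count=0: revealed 8 new [(5,0) (5,1) (5,2) (5,3) (6,0) (6,1) (6,2) (6,3)] -> total=10

Answer: 10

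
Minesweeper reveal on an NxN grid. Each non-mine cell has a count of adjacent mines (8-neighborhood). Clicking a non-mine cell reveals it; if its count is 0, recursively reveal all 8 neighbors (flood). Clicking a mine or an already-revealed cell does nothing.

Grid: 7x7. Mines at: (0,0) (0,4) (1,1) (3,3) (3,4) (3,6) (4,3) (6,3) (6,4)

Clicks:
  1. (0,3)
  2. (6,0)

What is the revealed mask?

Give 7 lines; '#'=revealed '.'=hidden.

Click 1 (0,3) count=1: revealed 1 new [(0,3)] -> total=1
Click 2 (6,0) count=0: revealed 15 new [(2,0) (2,1) (2,2) (3,0) (3,1) (3,2) (4,0) (4,1) (4,2) (5,0) (5,1) (5,2) (6,0) (6,1) (6,2)] -> total=16

Answer: ...#...
.......
###....
###....
###....
###....
###....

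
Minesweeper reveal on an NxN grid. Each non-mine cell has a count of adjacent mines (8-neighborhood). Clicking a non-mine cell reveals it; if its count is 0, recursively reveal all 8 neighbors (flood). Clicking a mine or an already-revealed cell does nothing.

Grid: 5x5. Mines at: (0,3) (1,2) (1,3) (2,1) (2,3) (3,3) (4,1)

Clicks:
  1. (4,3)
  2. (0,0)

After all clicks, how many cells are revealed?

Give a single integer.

Answer: 5

Derivation:
Click 1 (4,3) count=1: revealed 1 new [(4,3)] -> total=1
Click 2 (0,0) count=0: revealed 4 new [(0,0) (0,1) (1,0) (1,1)] -> total=5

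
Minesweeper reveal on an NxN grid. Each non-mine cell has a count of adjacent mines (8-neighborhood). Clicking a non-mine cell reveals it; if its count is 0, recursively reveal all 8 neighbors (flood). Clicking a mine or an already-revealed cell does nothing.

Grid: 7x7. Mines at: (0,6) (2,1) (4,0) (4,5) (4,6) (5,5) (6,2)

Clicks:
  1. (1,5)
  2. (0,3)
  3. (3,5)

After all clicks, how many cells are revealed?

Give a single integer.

Click 1 (1,5) count=1: revealed 1 new [(1,5)] -> total=1
Click 2 (0,3) count=0: revealed 31 new [(0,0) (0,1) (0,2) (0,3) (0,4) (0,5) (1,0) (1,1) (1,2) (1,3) (1,4) (1,6) (2,2) (2,3) (2,4) (2,5) (2,6) (3,1) (3,2) (3,3) (3,4) (3,5) (3,6) (4,1) (4,2) (4,3) (4,4) (5,1) (5,2) (5,3) (5,4)] -> total=32
Click 3 (3,5) count=2: revealed 0 new [(none)] -> total=32

Answer: 32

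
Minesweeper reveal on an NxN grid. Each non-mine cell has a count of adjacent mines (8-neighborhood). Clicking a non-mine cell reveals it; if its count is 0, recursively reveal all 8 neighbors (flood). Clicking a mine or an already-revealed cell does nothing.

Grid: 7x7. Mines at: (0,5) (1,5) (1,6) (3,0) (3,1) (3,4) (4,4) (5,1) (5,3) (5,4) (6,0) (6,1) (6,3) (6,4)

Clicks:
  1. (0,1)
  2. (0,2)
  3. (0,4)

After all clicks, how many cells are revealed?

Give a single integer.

Click 1 (0,1) count=0: revealed 15 new [(0,0) (0,1) (0,2) (0,3) (0,4) (1,0) (1,1) (1,2) (1,3) (1,4) (2,0) (2,1) (2,2) (2,3) (2,4)] -> total=15
Click 2 (0,2) count=0: revealed 0 new [(none)] -> total=15
Click 3 (0,4) count=2: revealed 0 new [(none)] -> total=15

Answer: 15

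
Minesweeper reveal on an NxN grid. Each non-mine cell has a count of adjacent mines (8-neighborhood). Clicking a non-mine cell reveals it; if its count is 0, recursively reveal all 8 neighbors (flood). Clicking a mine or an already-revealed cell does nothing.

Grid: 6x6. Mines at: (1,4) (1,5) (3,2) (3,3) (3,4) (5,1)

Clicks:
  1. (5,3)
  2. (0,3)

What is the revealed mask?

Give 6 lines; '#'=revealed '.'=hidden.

Answer: ...#..
......
......
......
..####
..####

Derivation:
Click 1 (5,3) count=0: revealed 8 new [(4,2) (4,3) (4,4) (4,5) (5,2) (5,3) (5,4) (5,5)] -> total=8
Click 2 (0,3) count=1: revealed 1 new [(0,3)] -> total=9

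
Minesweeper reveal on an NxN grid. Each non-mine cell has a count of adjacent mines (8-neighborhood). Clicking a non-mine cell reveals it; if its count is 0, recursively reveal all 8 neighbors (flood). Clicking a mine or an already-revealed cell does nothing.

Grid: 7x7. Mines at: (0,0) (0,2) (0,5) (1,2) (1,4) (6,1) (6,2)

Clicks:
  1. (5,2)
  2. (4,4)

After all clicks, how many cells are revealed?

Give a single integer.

Answer: 36

Derivation:
Click 1 (5,2) count=2: revealed 1 new [(5,2)] -> total=1
Click 2 (4,4) count=0: revealed 35 new [(1,0) (1,1) (1,5) (1,6) (2,0) (2,1) (2,2) (2,3) (2,4) (2,5) (2,6) (3,0) (3,1) (3,2) (3,3) (3,4) (3,5) (3,6) (4,0) (4,1) (4,2) (4,3) (4,4) (4,5) (4,6) (5,0) (5,1) (5,3) (5,4) (5,5) (5,6) (6,3) (6,4) (6,5) (6,6)] -> total=36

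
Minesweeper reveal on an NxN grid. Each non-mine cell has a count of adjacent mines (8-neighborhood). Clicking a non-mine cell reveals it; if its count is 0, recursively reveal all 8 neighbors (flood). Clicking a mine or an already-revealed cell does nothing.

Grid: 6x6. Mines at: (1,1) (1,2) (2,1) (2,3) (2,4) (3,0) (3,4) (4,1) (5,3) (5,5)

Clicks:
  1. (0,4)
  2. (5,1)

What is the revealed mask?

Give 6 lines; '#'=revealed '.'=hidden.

Click 1 (0,4) count=0: revealed 6 new [(0,3) (0,4) (0,5) (1,3) (1,4) (1,5)] -> total=6
Click 2 (5,1) count=1: revealed 1 new [(5,1)] -> total=7

Answer: ...###
...###
......
......
......
.#....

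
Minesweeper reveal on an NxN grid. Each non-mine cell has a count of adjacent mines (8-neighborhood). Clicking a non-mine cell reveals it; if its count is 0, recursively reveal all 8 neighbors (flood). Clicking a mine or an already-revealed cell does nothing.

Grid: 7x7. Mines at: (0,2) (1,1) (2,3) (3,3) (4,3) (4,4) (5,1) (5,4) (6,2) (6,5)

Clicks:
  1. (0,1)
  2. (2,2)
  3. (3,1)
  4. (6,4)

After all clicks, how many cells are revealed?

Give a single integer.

Answer: 11

Derivation:
Click 1 (0,1) count=2: revealed 1 new [(0,1)] -> total=1
Click 2 (2,2) count=3: revealed 1 new [(2,2)] -> total=2
Click 3 (3,1) count=0: revealed 8 new [(2,0) (2,1) (3,0) (3,1) (3,2) (4,0) (4,1) (4,2)] -> total=10
Click 4 (6,4) count=2: revealed 1 new [(6,4)] -> total=11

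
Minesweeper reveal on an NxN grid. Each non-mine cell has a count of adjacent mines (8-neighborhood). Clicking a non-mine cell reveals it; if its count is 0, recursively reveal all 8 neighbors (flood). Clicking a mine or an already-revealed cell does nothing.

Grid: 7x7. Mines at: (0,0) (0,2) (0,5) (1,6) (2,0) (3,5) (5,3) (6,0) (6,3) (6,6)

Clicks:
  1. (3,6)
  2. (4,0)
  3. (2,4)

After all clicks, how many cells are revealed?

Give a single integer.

Answer: 22

Derivation:
Click 1 (3,6) count=1: revealed 1 new [(3,6)] -> total=1
Click 2 (4,0) count=0: revealed 21 new [(1,1) (1,2) (1,3) (1,4) (2,1) (2,2) (2,3) (2,4) (3,0) (3,1) (3,2) (3,3) (3,4) (4,0) (4,1) (4,2) (4,3) (4,4) (5,0) (5,1) (5,2)] -> total=22
Click 3 (2,4) count=1: revealed 0 new [(none)] -> total=22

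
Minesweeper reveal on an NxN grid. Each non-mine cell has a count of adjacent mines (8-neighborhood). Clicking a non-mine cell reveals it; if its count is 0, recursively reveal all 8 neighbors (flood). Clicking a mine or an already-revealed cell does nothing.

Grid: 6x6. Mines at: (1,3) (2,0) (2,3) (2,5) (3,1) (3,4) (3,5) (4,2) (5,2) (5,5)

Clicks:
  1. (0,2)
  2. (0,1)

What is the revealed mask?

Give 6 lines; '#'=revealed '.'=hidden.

Click 1 (0,2) count=1: revealed 1 new [(0,2)] -> total=1
Click 2 (0,1) count=0: revealed 5 new [(0,0) (0,1) (1,0) (1,1) (1,2)] -> total=6

Answer: ###...
###...
......
......
......
......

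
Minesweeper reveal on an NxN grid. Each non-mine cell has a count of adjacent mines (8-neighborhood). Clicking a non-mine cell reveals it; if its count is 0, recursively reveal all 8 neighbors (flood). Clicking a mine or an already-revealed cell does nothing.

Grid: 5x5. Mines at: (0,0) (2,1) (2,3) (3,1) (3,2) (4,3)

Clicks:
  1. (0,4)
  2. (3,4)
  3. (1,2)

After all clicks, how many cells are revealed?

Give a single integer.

Click 1 (0,4) count=0: revealed 8 new [(0,1) (0,2) (0,3) (0,4) (1,1) (1,2) (1,3) (1,4)] -> total=8
Click 2 (3,4) count=2: revealed 1 new [(3,4)] -> total=9
Click 3 (1,2) count=2: revealed 0 new [(none)] -> total=9

Answer: 9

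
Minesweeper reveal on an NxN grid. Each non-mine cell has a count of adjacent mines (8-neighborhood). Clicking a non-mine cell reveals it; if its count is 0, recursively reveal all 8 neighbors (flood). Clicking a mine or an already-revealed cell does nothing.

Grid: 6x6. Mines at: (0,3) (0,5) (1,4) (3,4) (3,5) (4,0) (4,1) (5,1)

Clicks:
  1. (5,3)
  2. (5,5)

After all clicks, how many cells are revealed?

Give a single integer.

Answer: 8

Derivation:
Click 1 (5,3) count=0: revealed 8 new [(4,2) (4,3) (4,4) (4,5) (5,2) (5,3) (5,4) (5,5)] -> total=8
Click 2 (5,5) count=0: revealed 0 new [(none)] -> total=8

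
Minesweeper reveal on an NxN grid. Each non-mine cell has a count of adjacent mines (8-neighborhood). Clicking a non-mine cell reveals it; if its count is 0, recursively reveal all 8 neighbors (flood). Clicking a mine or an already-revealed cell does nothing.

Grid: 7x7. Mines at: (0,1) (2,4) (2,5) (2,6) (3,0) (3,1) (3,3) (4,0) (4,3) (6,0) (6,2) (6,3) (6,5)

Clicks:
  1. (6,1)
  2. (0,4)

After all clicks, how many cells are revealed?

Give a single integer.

Answer: 11

Derivation:
Click 1 (6,1) count=2: revealed 1 new [(6,1)] -> total=1
Click 2 (0,4) count=0: revealed 10 new [(0,2) (0,3) (0,4) (0,5) (0,6) (1,2) (1,3) (1,4) (1,5) (1,6)] -> total=11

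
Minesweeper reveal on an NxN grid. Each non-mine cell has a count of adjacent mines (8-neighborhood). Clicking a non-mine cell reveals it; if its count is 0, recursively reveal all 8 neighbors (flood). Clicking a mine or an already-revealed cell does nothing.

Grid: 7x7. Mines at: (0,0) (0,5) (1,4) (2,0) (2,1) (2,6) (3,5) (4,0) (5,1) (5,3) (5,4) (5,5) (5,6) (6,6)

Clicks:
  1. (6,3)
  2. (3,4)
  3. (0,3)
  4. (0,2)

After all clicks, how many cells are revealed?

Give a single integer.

Answer: 8

Derivation:
Click 1 (6,3) count=2: revealed 1 new [(6,3)] -> total=1
Click 2 (3,4) count=1: revealed 1 new [(3,4)] -> total=2
Click 3 (0,3) count=1: revealed 1 new [(0,3)] -> total=3
Click 4 (0,2) count=0: revealed 5 new [(0,1) (0,2) (1,1) (1,2) (1,3)] -> total=8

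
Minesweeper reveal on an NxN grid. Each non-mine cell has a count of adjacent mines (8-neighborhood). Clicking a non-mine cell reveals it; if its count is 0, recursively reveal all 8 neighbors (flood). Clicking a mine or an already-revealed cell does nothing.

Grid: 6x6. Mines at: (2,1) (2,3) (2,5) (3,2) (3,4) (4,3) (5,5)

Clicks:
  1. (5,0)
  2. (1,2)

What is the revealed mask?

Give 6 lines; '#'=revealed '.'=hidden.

Click 1 (5,0) count=0: revealed 8 new [(3,0) (3,1) (4,0) (4,1) (4,2) (5,0) (5,1) (5,2)] -> total=8
Click 2 (1,2) count=2: revealed 1 new [(1,2)] -> total=9

Answer: ......
..#...
......
##....
###...
###...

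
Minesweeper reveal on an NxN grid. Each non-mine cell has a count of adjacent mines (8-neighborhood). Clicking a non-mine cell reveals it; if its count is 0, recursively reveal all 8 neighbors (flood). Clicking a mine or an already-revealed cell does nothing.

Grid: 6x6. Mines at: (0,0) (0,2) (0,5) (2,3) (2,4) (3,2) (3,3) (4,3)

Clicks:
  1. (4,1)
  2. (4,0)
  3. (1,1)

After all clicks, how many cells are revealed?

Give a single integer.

Click 1 (4,1) count=1: revealed 1 new [(4,1)] -> total=1
Click 2 (4,0) count=0: revealed 11 new [(1,0) (1,1) (2,0) (2,1) (3,0) (3,1) (4,0) (4,2) (5,0) (5,1) (5,2)] -> total=12
Click 3 (1,1) count=2: revealed 0 new [(none)] -> total=12

Answer: 12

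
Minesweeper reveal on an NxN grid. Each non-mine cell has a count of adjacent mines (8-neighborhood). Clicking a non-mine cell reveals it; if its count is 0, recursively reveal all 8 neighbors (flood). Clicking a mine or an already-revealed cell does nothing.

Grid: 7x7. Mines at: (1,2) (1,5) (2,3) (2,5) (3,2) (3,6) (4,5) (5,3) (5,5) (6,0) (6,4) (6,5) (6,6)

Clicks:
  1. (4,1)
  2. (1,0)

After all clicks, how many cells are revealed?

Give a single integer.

Answer: 12

Derivation:
Click 1 (4,1) count=1: revealed 1 new [(4,1)] -> total=1
Click 2 (1,0) count=0: revealed 11 new [(0,0) (0,1) (1,0) (1,1) (2,0) (2,1) (3,0) (3,1) (4,0) (5,0) (5,1)] -> total=12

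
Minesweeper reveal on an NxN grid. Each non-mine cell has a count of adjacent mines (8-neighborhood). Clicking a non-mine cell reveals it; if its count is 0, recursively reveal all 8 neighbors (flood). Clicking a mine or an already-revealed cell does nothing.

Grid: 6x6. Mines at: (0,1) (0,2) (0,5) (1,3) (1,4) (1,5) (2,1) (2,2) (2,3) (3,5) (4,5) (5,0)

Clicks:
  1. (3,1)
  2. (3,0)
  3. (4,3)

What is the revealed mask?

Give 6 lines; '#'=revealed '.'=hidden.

Click 1 (3,1) count=2: revealed 1 new [(3,1)] -> total=1
Click 2 (3,0) count=1: revealed 1 new [(3,0)] -> total=2
Click 3 (4,3) count=0: revealed 11 new [(3,2) (3,3) (3,4) (4,1) (4,2) (4,3) (4,4) (5,1) (5,2) (5,3) (5,4)] -> total=13

Answer: ......
......
......
#####.
.####.
.####.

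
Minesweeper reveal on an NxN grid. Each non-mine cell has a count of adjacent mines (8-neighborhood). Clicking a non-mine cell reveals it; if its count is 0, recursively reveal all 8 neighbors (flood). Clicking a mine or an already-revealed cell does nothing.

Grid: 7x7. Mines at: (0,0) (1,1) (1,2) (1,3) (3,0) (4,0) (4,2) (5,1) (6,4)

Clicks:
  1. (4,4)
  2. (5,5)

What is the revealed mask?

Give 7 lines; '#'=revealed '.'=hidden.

Click 1 (4,4) count=0: revealed 24 new [(0,4) (0,5) (0,6) (1,4) (1,5) (1,6) (2,3) (2,4) (2,5) (2,6) (3,3) (3,4) (3,5) (3,6) (4,3) (4,4) (4,5) (4,6) (5,3) (5,4) (5,5) (5,6) (6,5) (6,6)] -> total=24
Click 2 (5,5) count=1: revealed 0 new [(none)] -> total=24

Answer: ....###
....###
...####
...####
...####
...####
.....##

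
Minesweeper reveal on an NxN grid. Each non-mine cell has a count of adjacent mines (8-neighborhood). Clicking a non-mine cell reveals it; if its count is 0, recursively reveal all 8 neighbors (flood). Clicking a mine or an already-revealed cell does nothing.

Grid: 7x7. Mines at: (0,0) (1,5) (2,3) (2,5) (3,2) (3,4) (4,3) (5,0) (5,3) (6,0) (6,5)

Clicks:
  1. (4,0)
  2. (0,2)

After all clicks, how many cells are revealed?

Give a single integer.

Click 1 (4,0) count=1: revealed 1 new [(4,0)] -> total=1
Click 2 (0,2) count=0: revealed 8 new [(0,1) (0,2) (0,3) (0,4) (1,1) (1,2) (1,3) (1,4)] -> total=9

Answer: 9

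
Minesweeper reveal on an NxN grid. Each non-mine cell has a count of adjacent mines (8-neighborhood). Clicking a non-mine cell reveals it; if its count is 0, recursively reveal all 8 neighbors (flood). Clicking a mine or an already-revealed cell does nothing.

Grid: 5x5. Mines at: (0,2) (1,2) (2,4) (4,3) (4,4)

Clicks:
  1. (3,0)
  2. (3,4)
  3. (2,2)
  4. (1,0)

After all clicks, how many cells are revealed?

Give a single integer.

Answer: 14

Derivation:
Click 1 (3,0) count=0: revealed 13 new [(0,0) (0,1) (1,0) (1,1) (2,0) (2,1) (2,2) (3,0) (3,1) (3,2) (4,0) (4,1) (4,2)] -> total=13
Click 2 (3,4) count=3: revealed 1 new [(3,4)] -> total=14
Click 3 (2,2) count=1: revealed 0 new [(none)] -> total=14
Click 4 (1,0) count=0: revealed 0 new [(none)] -> total=14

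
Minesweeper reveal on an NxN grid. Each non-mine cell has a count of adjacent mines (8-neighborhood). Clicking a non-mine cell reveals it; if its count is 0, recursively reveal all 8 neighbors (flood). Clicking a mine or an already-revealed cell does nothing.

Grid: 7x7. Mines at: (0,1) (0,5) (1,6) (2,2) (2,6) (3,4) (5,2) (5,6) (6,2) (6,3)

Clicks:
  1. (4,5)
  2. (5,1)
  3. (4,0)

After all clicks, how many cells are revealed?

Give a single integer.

Click 1 (4,5) count=2: revealed 1 new [(4,5)] -> total=1
Click 2 (5,1) count=2: revealed 1 new [(5,1)] -> total=2
Click 3 (4,0) count=0: revealed 11 new [(1,0) (1,1) (2,0) (2,1) (3,0) (3,1) (4,0) (4,1) (5,0) (6,0) (6,1)] -> total=13

Answer: 13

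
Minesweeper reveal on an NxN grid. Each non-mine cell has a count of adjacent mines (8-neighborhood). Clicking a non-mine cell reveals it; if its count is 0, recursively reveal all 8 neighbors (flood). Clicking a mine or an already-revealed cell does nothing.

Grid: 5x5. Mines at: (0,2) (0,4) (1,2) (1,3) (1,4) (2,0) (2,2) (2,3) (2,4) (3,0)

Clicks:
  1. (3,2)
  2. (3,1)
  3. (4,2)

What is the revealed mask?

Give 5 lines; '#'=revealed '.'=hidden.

Click 1 (3,2) count=2: revealed 1 new [(3,2)] -> total=1
Click 2 (3,1) count=3: revealed 1 new [(3,1)] -> total=2
Click 3 (4,2) count=0: revealed 6 new [(3,3) (3,4) (4,1) (4,2) (4,3) (4,4)] -> total=8

Answer: .....
.....
.....
.####
.####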